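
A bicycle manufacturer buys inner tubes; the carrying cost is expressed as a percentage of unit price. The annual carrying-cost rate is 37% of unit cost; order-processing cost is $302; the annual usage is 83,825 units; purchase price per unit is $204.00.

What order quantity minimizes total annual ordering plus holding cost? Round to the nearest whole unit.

Holding cost per unit per year: H = 37% × $204 = $75.4800
2DS/H = 2·83,825·302/75.48 = 670,777.69
EOQ = √670,777.69 ≈ 819.01

819 units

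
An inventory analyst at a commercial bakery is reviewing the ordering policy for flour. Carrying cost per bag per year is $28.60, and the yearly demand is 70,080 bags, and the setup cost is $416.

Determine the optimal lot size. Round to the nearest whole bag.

Q* = √(2·D·S / H) = √(2·70,080·416 / 28.6) = √2,038,690.9 ≈ 1,427.83

1,428 bags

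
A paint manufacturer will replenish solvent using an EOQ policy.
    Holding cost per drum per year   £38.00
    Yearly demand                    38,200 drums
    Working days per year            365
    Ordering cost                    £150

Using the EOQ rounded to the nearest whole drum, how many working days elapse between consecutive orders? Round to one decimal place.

Q* = √(2·D·S / H) = √(2·38,200·150 / 38) = √301,578.9 ≈ 549.16 → Q = 549 drums
Days between orders = 365 / (D/Q) = 365 / 69.581 ≈ 5.246

5.2 days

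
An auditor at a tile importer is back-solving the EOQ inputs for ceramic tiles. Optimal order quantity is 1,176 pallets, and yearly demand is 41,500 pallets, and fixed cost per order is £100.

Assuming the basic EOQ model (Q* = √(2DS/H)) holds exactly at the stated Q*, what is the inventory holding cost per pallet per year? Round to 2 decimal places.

From Q* = √(2DS/H) ⇒ Q*² = 2DS/H.
H = 2DS / Q² = 2 × 41,500 × 100 / 1,176² = 6.0016

£6.00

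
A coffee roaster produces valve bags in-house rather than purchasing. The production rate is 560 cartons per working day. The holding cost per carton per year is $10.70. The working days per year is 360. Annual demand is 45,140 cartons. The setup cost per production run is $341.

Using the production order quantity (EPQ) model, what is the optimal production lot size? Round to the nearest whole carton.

d = 45,140/360 = 125.3889 cartons/day;  effective holding cost H(1 − d/p) = 10.7·(1 − 125.3889/560) = 8.30418
Q* = √(2DS / H_eff) = √(2·45,140·341 / 8.30418) ≈ 1,925.42

1,925 cartons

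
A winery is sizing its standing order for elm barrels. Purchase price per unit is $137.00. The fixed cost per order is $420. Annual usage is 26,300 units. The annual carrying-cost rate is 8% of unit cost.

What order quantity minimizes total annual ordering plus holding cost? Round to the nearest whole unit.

1,420 units

Carrying cost H = $137 × 8% = $10.9600/unit/yr
2DS/H = 2·26,300·420/10.96 = 2,015,693.43
EOQ = √2,015,693.43 ≈ 1,419.75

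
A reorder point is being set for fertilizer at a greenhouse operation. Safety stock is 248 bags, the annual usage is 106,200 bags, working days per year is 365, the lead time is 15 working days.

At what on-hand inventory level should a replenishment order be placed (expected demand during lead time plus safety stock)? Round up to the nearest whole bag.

Daily demand d = 106,200 / 365 = 290.959 bags/day
Demand during lead time = 290.959 × 15 = 4,364.38
Reorder point = 4,364.38 + 248 = 4,612.38 → round up

4,613 bags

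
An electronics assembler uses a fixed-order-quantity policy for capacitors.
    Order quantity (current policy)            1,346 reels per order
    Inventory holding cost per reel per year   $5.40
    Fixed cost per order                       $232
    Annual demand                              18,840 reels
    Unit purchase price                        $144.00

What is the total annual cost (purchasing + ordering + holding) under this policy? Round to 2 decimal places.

Annual ordering cost = (D/Q)·S = (18,840/1,346) × 232 = $3,247.31
Annual holding cost  = (Q/2)·H = (1,346/2) × 5.4 = $3,634.20
Purchase cost = D·C = 18,840 × 144 = $2,712,960.00
Total = $3,247.31 + $3,634.20 + $2,712,960.00 = $2,719,841.51

$2,719,841.51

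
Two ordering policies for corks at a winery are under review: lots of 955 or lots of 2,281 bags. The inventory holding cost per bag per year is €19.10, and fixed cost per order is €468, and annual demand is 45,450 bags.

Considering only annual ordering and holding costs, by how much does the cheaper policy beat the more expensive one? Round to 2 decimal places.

Annual cost at Q: ordering D·S/Q plus holding Q·H/2.
TC(955) = (45,450/955)×468 + (955/2)×19.1 = €31,393.13
TC(2,281) = (45,450/2,281)×468 + (2,281/2)×19.1 = €31,108.67
Cheaper: Q = 2,281.  Difference = €284.46

€284.46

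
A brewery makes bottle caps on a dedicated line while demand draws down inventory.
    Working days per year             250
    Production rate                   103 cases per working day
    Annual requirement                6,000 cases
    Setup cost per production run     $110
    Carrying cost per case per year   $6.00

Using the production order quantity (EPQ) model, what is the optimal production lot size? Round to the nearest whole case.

Daily demand d = 6,000/250 = 24.000; p = 103; 1 − d/p = 0.76699
EPQ = √(2DS / (H(1 − d/p)))
    = √(2 × 6,000 × 110 / (6 × 0.76699)) ≈ 535.57

536 cases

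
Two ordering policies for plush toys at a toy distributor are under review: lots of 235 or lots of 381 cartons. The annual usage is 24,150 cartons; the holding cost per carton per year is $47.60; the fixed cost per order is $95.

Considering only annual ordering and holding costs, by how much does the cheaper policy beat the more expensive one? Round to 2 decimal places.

$266.31

For each Q, cost = (D/Q)·S + (Q/2)·H.
TC(235) = (24,150/235)×95 + (235/2)×47.6 = $15,355.77
TC(381) = (24,150/381)×95 + (381/2)×47.6 = $15,089.45
Cheaper: Q = 381.  Difference = $266.31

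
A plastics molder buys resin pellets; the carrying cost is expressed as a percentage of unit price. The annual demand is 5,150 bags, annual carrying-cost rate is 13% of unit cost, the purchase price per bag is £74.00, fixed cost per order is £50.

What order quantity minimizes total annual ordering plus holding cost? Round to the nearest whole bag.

H = i·C = 0.13 × £74 = £9.6200 per bag-year
Optimal lot size Q* = (2 × 5,150 × £50 / £9.62)^½ ≈ 231.37

231 bags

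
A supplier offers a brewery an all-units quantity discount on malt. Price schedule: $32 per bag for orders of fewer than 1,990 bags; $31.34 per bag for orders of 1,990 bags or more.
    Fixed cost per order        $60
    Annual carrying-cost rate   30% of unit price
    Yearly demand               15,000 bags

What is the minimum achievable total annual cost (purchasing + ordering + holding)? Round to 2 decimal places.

$479,907.25

H₁ = 30%×$32 = $9.6000;  H₂ = 30%×$31.34 = $9.4020
EOQ₁ = √(2×15,000×60/9.6000) = 433.01  (< 1,990, feasible at tier 1)
EOQ₂ = √(2×15,000×60/9.4020) = 437.55  (< 1,990 → use Q = 1,990 at tier-2 price)
TC(tier 1 (EOQ₁), Q≈433.0) = $484,156.92
TC(tier 2, Q≈1,990.0) = $479,907.25
Minimum at tier 2: $479,907.25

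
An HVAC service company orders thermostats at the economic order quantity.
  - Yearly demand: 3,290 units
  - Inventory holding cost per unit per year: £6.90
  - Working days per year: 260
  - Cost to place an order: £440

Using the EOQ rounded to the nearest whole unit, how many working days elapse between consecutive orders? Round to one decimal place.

51.2 days

EOQ = √(2DS/H) = √(2 × 3,290 × 440 / 6.9)
    = √(419,594.20) ≈ 647.76 → Q = 648 units
Days between orders = 260 / (D/Q) = 260 / 5.077 ≈ 51.210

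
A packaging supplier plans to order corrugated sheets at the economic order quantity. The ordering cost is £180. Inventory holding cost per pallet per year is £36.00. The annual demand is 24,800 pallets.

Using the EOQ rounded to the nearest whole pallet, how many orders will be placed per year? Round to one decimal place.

Q* = √(2·D·S / H) = √(2·24,800·180 / 36) = √248,000.0 ≈ 498.00 → Q = 498
Orders per year = D/Q = 24,800 / 498 = 49.799

49.8 orders per year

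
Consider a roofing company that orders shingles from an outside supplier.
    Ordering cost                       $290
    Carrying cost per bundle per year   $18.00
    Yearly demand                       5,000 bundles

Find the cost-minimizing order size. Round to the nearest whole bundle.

401 bundles

EOQ = √(2DS/H) = √(2 × 5,000 × 290 / 18)
    = √(161,111.11) ≈ 401.39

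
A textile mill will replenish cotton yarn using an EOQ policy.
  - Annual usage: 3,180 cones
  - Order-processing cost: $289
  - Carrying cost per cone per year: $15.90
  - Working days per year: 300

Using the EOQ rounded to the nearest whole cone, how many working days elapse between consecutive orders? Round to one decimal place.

32.1 days

Optimal lot size Q* = (2 × 3,180 × $289 / $15.9)^½ ≈ 340.00 → Q = 340 cones
Days between orders = 300 / (D/Q) = 300 / 9.353 ≈ 32.075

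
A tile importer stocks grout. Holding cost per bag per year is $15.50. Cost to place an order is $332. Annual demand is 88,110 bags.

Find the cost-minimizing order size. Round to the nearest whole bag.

EOQ = √(2DS/H) = √(2 × 88,110 × 332 / 15.5)
    = √(3,774,518.71) ≈ 1,942.81

1,943 bags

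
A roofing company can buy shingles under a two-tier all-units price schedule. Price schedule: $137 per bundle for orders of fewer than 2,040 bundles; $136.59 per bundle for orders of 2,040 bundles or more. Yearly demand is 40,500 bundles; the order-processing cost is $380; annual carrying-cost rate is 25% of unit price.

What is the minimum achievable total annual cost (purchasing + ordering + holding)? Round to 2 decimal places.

H₁ = 25%×$137 = $34.2500;  H₂ = 25%×$136.59 = $34.1475
EOQ₁ = √(2×40,500×380/34.2500) = 947.99  (< 2,040, feasible at tier 1)
EOQ₂ = √(2×40,500×380/34.1475) = 949.41  (< 2,040 → use Q = 2,040 at tier-2 price)
TC(tier 1 (EOQ₁), Q≈948.0) = $5,580,968.68
TC(tier 2, Q≈2,040.0) = $5,574,269.57
Minimum at tier 2: $5,574,269.57

$5,574,269.57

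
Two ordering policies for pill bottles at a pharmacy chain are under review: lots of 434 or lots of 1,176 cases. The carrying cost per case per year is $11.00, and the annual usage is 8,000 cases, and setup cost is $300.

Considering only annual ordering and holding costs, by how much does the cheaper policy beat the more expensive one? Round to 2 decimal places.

TC(Q) = (D/Q)S + (Q/2)H
TC(434) = (8,000/434)×300 + (434/2)×11 = $7,916.95
TC(1,176) = (8,000/1,176)×300 + (1,176/2)×11 = $8,508.82
Cheaper: Q = 434.  Difference = $591.86

$591.86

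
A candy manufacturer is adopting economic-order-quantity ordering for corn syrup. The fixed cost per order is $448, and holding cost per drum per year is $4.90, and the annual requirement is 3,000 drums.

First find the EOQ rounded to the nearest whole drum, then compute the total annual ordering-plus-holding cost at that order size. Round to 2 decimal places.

$3,629.22

EOQ = √(2DS/H) = √(2 × 3,000 × 448 / 4.9)
    = √(548,571.43) ≈ 740.66 → Q = 741 drums
Orders/yr = 3,000/741 = 4.049; ordering cost = 4.049 × $448 = $1,813.77
Average inventory = 741/2 = 370.5; holding cost = 370.5 × $4.9 = $1,815.45
Total = $1,813.77 + $1,815.45 = $3,629.22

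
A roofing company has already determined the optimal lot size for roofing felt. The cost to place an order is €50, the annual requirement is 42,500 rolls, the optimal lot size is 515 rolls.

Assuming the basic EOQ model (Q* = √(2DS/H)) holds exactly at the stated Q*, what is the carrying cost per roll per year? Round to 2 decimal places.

€16.02

From Q* = √(2DS/H) ⇒ Q*² = 2DS/H.
H = 2DS / Q² = 2 × 42,500 × 50 / 515² = 16.0241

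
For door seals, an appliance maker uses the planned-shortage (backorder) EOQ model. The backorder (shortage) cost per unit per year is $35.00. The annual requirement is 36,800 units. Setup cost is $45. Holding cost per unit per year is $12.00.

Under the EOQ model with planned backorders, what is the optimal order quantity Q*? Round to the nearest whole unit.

Basic EOQ = √(2·36,800·45/12) = 525.357
Backorder adjustment √((H+b)/b) = √((12+35)/35) = 1.1588
Q* = 525.357 × 1.1588 ≈ 608.79

609 units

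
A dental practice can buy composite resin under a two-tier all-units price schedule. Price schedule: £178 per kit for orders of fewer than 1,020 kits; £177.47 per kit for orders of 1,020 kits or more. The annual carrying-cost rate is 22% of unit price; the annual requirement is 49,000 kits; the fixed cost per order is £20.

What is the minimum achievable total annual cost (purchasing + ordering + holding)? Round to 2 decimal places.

£8,716,902.92

H₁ = 22%×£178 = £39.1600;  H₂ = 22%×£177.47 = £39.0434
EOQ₁ = √(2×49,000×20/39.1600) = 223.72  (< 1,020, feasible at tier 1)
EOQ₂ = √(2×49,000×20/39.0434) = 224.05  (< 1,020 → use Q = 1,020 at tier-2 price)
TC(tier 1 (EOQ₁), Q≈223.7) = £8,730,760.91
TC(tier 2, Q≈1,020.0) = £8,716,902.92
Minimum at tier 2: £8,716,902.92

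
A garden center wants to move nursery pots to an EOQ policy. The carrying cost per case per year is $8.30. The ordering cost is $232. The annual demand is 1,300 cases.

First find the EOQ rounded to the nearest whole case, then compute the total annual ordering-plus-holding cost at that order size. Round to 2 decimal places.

Optimal lot size Q* = (2 × 1,300 × $232 / $8.3)^½ ≈ 269.58 → Q = 270 cases
Ordering: D/Q × S = 1,300/270 × $232 = $1,117.04
Holding:  Q/2 × H = 270/2 × $8.3 = $1,120.50
Total = $1,117.04 + $1,120.50 = $2,237.54

$2,237.54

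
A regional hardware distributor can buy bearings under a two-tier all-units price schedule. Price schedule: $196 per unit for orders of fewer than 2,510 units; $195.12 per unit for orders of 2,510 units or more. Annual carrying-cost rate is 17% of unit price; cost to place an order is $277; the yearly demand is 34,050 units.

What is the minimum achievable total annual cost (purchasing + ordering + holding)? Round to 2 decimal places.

H₁ = 17%×$196 = $33.3200;  H₂ = 17%×$195.12 = $33.1704
EOQ₁ = √(2×34,050×277/33.3200) = 752.42  (< 2,510, feasible at tier 1)
EOQ₂ = √(2×34,050×277/33.1704) = 754.12  (< 2,510 → use Q = 2,510 at tier-2 price)
TC(tier 1 (EOQ₁), Q≈752.4) = $6,698,870.67
TC(tier 2, Q≈2,510.0) = $6,689,222.56
Minimum at tier 2: $6,689,222.56

$6,689,222.56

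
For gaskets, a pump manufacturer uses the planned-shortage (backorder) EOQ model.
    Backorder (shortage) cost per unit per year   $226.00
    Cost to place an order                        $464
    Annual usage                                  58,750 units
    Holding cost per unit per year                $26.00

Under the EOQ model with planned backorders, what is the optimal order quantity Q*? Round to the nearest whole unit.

Q* = √(2DS/H) · √((H + b)/b)
   = √(2 × 58,750 × 464 / 26) · √((26 + 226) / 226)
   = 1,448.076 × 1.0560 ≈ 1,529.10

1,529 units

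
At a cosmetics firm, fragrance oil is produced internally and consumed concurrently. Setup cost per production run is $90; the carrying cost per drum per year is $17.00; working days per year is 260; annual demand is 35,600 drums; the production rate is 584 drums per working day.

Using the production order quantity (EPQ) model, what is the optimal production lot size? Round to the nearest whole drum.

Daily demand d = 35,600/260 = 136.923; p = 584; 1 − d/p = 0.76554
EPQ = √(2DS / (H(1 − d/p)))
    = √(2 × 35,600 × 90 / (17 × 0.76554)) ≈ 701.70

702 drums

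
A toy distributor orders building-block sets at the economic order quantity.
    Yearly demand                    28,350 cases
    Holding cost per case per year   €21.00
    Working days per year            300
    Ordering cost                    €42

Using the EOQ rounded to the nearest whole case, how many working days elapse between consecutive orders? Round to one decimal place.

2DS/H = 2·28,350·42/21 = 113,400.00
EOQ = √113,400.00 ≈ 336.75 → Q = 337 cases
Cycle time = (working days × Q)/D = (300 × 337) / 28,350 = 3.566 days

3.6 days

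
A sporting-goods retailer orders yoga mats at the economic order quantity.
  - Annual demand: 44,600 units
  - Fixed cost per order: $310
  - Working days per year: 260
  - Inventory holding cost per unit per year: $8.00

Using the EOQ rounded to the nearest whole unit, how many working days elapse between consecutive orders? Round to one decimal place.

Optimal lot size Q* = (2 × 44,600 × $310 / $8)^½ ≈ 1,859.17 → Q = 1,859 units
Days between orders = 260 / (D/Q) = 260 / 23.991 ≈ 10.837

10.8 days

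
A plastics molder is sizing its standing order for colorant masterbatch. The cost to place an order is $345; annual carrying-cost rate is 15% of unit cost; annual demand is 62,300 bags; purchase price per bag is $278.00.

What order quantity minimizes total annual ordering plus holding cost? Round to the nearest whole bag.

Holding cost per bag per year: H = 15% × $278 = $41.7000
2DS/H = 2·62,300·345/41.7 = 1,030,863.31
EOQ = √1,030,863.31 ≈ 1,015.31

1,015 bags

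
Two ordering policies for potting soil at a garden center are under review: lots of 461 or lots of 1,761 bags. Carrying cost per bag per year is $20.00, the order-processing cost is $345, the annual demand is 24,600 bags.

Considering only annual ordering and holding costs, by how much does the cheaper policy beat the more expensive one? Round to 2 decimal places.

$590.56

For each Q, cost = (D/Q)·S + (Q/2)·H.
TC(461) = (24,600/461)×345 + (461/2)×20 = $23,019.98
TC(1,761) = (24,600/1,761)×345 + (1,761/2)×20 = $22,429.42
|ΔTC| = |$23,019.98 − $22,429.42| = $590.56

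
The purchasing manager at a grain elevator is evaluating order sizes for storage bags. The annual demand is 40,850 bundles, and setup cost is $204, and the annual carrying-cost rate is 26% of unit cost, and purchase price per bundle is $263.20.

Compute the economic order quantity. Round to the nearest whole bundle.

494 bundles

Carrying cost H = $263.2 × 26% = $68.4320/bundle/yr
Optimal lot size Q* = (2 × 40,850 × $204 / $68.432)^½ ≈ 493.51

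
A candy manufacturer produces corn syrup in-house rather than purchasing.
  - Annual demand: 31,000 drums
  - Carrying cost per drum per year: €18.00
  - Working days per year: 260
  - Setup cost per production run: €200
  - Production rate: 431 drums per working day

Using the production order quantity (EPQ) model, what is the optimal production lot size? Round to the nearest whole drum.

d = 31,000/260 = 119.2308 drums/day;  effective holding cost H(1 − d/p) = 18·(1 − 119.2308/431) = 13.02052
Q* = √(2DS / H_eff) = √(2·31,000·200 / 13.02052) ≈ 975.88

976 drums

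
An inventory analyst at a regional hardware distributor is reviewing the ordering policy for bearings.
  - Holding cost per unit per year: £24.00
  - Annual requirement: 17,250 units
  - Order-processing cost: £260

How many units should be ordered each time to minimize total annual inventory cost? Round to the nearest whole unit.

611 units

2DS/H = 2·17,250·260/24 = 373,750.00
EOQ = √373,750.00 ≈ 611.35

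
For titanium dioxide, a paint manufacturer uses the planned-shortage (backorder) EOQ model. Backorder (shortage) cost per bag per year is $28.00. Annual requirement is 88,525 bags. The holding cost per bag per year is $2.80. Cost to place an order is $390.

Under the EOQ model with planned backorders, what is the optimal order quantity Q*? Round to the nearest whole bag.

5,208 bags

Q* = √(2DS/H) · √((H + b)/b)
   = √(2 × 88,525 × 390 / 2.8) · √((2.8 + 28) / 28)
   = 4,965.938 × 1.0488 ≈ 5,208.32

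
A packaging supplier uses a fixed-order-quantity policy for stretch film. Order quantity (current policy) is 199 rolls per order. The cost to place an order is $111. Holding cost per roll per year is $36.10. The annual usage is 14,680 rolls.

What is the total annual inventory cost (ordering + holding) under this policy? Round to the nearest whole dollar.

Ordering: D/Q × S = 14,680/199 × $111 = $8,188.34
Holding:  Q/2 × H = 199/2 × $36.1 = $3,591.95
Total = $8,188.34 + $3,591.95 = $11,780.29

$11,780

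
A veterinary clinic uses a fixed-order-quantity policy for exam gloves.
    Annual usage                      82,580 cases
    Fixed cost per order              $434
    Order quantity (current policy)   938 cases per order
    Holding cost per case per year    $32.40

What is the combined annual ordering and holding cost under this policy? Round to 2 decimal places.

$53,404.26

Orders/yr = 82,580/938 = 88.038; ordering cost = 88.038 × $434 = $38,208.66
Average inventory = 938/2 = 469; holding cost = 469 × $32.4 = $15,195.60
Total = $38,208.66 + $15,195.60 = $53,404.26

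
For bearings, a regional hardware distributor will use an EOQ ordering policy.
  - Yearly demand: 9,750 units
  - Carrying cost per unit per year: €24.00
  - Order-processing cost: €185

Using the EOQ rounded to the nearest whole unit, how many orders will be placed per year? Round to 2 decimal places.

Optimal lot size Q* = (2 × 9,750 × €185 / €24)^½ ≈ 387.70 → Q = 388
N = D/Q = 9,750/388 ≈ 25.129 orders/yr

25.13 orders per year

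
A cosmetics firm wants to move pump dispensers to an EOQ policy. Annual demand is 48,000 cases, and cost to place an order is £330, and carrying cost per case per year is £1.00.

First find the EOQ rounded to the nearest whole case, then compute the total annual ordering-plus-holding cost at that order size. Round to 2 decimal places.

£5,628.50

EOQ = √(2DS/H) = √(2 × 48,000 × 330 / 1)
    = √(31,680,000.00) ≈ 5,628.50 → Q = 5,628 cases
Orders/yr = 48,000/5,628 = 8.529; ordering cost = 8.529 × £330 = £2,814.50
Average inventory = 5,628/2 = 2814; holding cost = 2814 × £1 = £2,814.00
Total = £2,814.50 + £2,814.00 = £5,628.50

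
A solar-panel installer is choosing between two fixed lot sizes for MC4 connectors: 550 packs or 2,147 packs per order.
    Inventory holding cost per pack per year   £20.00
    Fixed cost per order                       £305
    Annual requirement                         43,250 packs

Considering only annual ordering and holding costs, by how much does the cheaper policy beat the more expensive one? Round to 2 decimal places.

£1,870.05

Annual cost at Q: ordering D·S/Q plus holding Q·H/2.
TC(550) = (43,250/550)×305 + (550/2)×20 = £29,484.09
TC(2,147) = (43,250/2,147)×305 + (2,147/2)×20 = £27,614.04
|ΔTC| = |£29,484.09 − £27,614.04| = £1,870.05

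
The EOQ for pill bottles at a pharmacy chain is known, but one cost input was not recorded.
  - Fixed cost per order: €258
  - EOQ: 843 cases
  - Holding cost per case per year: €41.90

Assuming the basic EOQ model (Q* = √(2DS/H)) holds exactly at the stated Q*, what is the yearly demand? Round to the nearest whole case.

57,706 cases per year

Since Q* = (2DS/H)^½, squaring gives Q*²·H = 2DS.
D = Q²H / (2S) = 843² × 41.9 / (2 × 258) = 57,705.80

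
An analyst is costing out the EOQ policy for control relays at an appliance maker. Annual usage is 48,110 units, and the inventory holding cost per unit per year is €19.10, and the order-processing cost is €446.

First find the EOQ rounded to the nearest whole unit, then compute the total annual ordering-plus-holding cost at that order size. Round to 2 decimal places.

€28,629.70

EOQ = √(2DS/H) = √(2 × 48,110 × 446 / 19.1)
    = √(2,246,812.57) ≈ 1,498.94 → Q = 1,499 units
Orders/yr = 48,110/1,499 = 32.095; ordering cost = 32.095 × €446 = €14,314.25
Average inventory = 1,499/2 = 749.5; holding cost = 749.5 × €19.1 = €14,315.45
Total = €14,314.25 + €14,315.45 = €28,629.70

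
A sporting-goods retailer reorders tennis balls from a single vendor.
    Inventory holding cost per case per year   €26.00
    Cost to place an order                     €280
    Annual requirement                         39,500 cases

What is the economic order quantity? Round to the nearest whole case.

922 cases

EOQ = √(2DS/H) = √(2 × 39,500 × 280 / 26)
    = √(850,769.23) ≈ 922.37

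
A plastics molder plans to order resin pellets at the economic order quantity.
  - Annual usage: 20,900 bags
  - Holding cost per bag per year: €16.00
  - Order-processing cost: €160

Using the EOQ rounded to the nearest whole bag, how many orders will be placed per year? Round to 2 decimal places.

2DS/H = 2·20,900·160/16 = 418,000.00
EOQ = √418,000.00 ≈ 646.53 → Q = 647
Orders per year = D/Q = 20,900 / 647 = 32.303

32.30 orders per year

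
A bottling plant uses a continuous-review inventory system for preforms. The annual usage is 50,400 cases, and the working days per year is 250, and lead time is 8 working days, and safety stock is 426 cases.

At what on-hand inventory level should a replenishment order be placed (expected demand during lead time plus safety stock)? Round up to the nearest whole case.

Daily demand d = 50,400 / 250 = 201.600 cases/day
Demand during lead time = 201.600 × 8 = 1,612.80
Reorder point = 1,612.80 + 426 = 2,038.80 → round up

2,039 cases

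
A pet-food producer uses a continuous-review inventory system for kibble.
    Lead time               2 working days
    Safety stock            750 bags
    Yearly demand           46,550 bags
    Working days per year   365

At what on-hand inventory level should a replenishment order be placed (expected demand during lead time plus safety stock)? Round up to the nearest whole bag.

1,006 bags

Daily demand d = 46,550 / 365 = 127.534 bags/day
Demand during lead time = 127.534 × 2 = 255.07
Reorder point = 255.07 + 750 = 1,005.07 → round up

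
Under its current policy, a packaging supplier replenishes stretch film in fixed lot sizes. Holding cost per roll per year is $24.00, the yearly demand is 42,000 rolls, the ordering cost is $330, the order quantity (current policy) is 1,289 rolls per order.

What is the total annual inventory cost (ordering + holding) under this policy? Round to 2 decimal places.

$26,220.52

Orders/yr = 42,000/1,289 = 32.583; ordering cost = 32.583 × $330 = $10,752.52
Average inventory = 1,289/2 = 644.5; holding cost = 644.5 × $24 = $15,468.00
Total = $10,752.52 + $15,468.00 = $26,220.52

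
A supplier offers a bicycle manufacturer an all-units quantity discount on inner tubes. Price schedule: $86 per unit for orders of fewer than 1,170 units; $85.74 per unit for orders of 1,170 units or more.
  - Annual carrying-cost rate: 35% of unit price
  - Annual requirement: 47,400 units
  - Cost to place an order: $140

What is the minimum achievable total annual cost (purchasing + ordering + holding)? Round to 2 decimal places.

H₁ = 35%×$86 = $30.1000;  H₂ = 35%×$85.74 = $30.0090
EOQ₁ = √(2×47,400×140/30.1000) = 664.03  (< 1,170, feasible at tier 1)
EOQ₂ = √(2×47,400×140/30.0090) = 665.03  (< 1,170 → use Q = 1,170 at tier-2 price)
TC(tier 1 (EOQ₁), Q≈664.0) = $4,096,387.18
TC(tier 2, Q≈1,170.0) = $4,087,303.06
Minimum at tier 2: $4,087,303.06

$4,087,303.06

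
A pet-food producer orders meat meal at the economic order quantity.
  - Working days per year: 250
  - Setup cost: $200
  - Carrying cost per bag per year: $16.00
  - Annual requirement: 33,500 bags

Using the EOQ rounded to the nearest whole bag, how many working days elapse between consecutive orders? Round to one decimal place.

6.8 days

Q* = √(2·D·S / H) = √(2·33,500·200 / 16) = √837,500.0 ≈ 915.15 → Q = 915 bags
Cycle time = (working days × Q)/D = (250 × 915) / 33,500 = 6.828 days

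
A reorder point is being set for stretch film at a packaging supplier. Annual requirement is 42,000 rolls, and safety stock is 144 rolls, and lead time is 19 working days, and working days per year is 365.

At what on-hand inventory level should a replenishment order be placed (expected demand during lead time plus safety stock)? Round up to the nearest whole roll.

2,331 rolls

Daily demand d = 42,000 / 365 = 115.068 rolls/day
Demand during lead time = 115.068 × 19 = 2,186.30
Reorder point = 2,186.30 + 144 = 2,330.30 → round up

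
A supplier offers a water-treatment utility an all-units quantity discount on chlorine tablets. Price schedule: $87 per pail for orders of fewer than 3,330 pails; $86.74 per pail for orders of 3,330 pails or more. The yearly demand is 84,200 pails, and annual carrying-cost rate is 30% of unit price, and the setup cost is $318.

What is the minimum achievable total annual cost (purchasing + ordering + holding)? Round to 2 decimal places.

H₁ = 30%×$87 = $26.1000;  H₂ = 30%×$86.74 = $26.0220
EOQ₁ = √(2×84,200×318/26.1000) = 1,432.40  (< 3,330, feasible at tier 1)
EOQ₂ = √(2×84,200×318/26.0220) = 1,434.55  (< 3,330 → use Q = 3,330 at tier-2 price)
TC(tier 1 (EOQ₁), Q≈1,432.4) = $7,362,785.64
TC(tier 2, Q≈3,330.0) = $7,354,875.35
Minimum at tier 2: $7,354,875.35

$7,354,875.35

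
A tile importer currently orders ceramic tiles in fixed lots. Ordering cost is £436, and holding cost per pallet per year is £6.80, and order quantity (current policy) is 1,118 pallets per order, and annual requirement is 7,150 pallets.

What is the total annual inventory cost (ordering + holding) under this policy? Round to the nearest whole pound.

£6,590

Annual ordering cost = (D/Q)·S = (7,150/1,118) × 436 = £2,788.37
Annual holding cost  = (Q/2)·H = (1,118/2) × 6.8 = £3,801.20
Total = £2,788.37 + £3,801.20 = £6,589.57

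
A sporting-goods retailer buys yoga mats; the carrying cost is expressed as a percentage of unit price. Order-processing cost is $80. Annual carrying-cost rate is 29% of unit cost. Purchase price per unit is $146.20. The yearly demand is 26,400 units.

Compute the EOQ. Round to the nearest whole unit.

Holding cost per unit per year: H = 29% × $146.2 = $42.3980
2DS/H = 2·26,400·80/42.398 = 99,627.34
EOQ = √99,627.34 ≈ 315.64

316 units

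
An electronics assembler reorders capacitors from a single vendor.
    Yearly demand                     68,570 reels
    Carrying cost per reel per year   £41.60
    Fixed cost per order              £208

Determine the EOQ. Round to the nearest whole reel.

EOQ = √(2DS/H) = √(2 × 68,570 × 208 / 41.6)
    = √(685,700.00) ≈ 828.07

828 reels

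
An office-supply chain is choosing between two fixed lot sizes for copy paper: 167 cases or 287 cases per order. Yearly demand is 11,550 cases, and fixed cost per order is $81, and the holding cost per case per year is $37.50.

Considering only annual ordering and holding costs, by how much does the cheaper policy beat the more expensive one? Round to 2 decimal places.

Annual cost at Q: ordering D·S/Q plus holding Q·H/2.
TC(167) = (11,550/167)×81 + (167/2)×37.5 = $8,733.35
TC(287) = (11,550/287)×81 + (287/2)×37.5 = $8,641.01
Lots of 287 are cheaper by $92.34.

$92.34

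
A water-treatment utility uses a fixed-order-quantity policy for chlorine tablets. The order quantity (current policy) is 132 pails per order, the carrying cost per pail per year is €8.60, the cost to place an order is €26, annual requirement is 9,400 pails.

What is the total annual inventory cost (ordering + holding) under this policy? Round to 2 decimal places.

€2,419.12

Orders/yr = 9,400/132 = 71.212; ordering cost = 71.212 × €26 = €1,851.52
Average inventory = 132/2 = 66; holding cost = 66 × €8.6 = €567.60
Total = €1,851.52 + €567.60 = €2,419.12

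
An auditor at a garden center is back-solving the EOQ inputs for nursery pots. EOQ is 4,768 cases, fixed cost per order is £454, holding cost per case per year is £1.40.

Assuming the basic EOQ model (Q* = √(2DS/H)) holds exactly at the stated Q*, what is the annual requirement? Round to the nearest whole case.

Since Q* = (2DS/H)^½, squaring gives Q*²·H = 2DS.
D = Q²H / (2S) = 4,768² × 1.4 / (2 × 454) = 35,052.15

35,052 cases per year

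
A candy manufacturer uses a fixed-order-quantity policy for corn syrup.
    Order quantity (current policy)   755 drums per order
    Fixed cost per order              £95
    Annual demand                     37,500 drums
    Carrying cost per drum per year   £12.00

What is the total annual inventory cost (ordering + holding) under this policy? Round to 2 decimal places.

£9,248.54

Ordering: D/Q × S = 37,500/755 × £95 = £4,718.54
Holding:  Q/2 × H = 755/2 × £12 = £4,530.00
Total = £4,718.54 + £4,530.00 = £9,248.54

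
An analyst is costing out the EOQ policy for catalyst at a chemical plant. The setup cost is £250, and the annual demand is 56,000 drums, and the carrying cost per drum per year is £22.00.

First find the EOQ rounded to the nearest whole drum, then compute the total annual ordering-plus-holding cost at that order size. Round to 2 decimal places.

£24,819.35

Optimal lot size Q* = (2 × 56,000 × £250 / £22)^½ ≈ 1,128.15 → Q = 1,128 drums
Annual ordering cost = (D/Q)·S = (56,000/1,128) × 250 = £12,411.35
Annual holding cost  = (Q/2)·H = (1,128/2) × 22 = £12,408.00
Total = £12,411.35 + £12,408.00 = £24,819.35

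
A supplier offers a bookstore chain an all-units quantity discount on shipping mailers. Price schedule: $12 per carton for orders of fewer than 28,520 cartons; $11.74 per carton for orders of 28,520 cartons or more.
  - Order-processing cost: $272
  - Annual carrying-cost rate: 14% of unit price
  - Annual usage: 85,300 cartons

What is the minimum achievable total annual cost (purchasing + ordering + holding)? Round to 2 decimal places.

H₁ = 14%×$12 = $1.6800;  H₂ = 14%×$11.74 = $1.6436
EOQ₁ = √(2×85,300×272/1.6800) = 5,255.56  (< 28,520, feasible at tier 1)
EOQ₂ = √(2×85,300×272/1.6436) = 5,313.44  (< 28,520 → use Q = 28,520 at tier-2 price)
TC(tier 1 (EOQ₁), Q≈5,255.6) = $1,032,429.35
TC(tier 2, Q≈28,520.0) = $1,025,673.26
Minimum at tier 2: $1,025,673.26

$1,025,673.26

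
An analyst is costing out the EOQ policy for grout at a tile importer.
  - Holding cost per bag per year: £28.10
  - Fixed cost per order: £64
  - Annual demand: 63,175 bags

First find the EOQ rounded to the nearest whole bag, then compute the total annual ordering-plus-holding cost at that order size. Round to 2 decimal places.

£15,074.08

Optimal lot size Q* = (2 × 63,175 × £64 / £28.1)^½ ≈ 536.44 → Q = 536 bags
Ordering: D/Q × S = 63,175/536 × £64 = £7,543.28
Holding:  Q/2 × H = 536/2 × £28.1 = £7,530.80
Total = £7,543.28 + £7,530.80 = £15,074.08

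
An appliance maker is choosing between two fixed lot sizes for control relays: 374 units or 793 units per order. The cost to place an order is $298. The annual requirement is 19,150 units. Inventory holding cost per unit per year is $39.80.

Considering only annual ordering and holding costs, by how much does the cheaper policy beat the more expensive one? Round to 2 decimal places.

$275.89

For each Q, cost = (D/Q)·S + (Q/2)·H.
TC(374) = (19,150/374)×298 + (374/2)×39.8 = $22,701.16
TC(793) = (19,150/793)×298 + (793/2)×39.8 = $22,977.04
Lots of 374 are cheaper by $275.89.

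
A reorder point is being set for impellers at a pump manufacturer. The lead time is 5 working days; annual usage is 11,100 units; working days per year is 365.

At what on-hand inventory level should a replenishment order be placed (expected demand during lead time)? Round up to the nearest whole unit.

Daily demand d = 11,100 / 365 = 30.411 units/day
Demand during lead time = 30.411 × 5 = 152.05
Reorder point = 152.05 → round up

153 units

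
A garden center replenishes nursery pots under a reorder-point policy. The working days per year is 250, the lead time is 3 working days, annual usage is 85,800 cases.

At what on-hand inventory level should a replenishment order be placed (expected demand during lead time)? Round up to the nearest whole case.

1,030 cases

Daily demand d = 85,800 / 250 = 343.200 cases/day
Demand during lead time = 343.200 × 3 = 1,029.60
Reorder point = 1,029.60 → round up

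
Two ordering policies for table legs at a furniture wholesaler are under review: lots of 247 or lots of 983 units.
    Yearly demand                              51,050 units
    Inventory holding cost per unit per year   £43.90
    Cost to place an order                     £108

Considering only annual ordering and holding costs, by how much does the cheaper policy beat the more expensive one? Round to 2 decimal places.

£557.51

TC(Q) = (D/Q)S + (Q/2)H
TC(247) = (51,050/247)×108 + (247/2)×43.9 = £27,743.11
TC(983) = (51,050/983)×108 + (983/2)×43.9 = £27,185.60
Cheaper: Q = 983.  Difference = £557.51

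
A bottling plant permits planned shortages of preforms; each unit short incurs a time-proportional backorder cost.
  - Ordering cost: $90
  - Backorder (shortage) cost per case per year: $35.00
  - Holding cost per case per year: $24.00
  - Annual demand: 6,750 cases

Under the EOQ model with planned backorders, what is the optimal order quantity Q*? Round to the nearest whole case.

292 cases

Q* = √(2DS/H) · √((H + b)/b)
   = √(2 × 6,750 × 90 / 24) · √((24 + 35) / 35)
   = 225.000 × 1.2984 ≈ 292.13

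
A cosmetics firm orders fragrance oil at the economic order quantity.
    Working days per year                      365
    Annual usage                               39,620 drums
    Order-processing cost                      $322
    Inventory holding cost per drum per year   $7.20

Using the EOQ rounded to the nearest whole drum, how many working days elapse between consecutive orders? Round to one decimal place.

Q* = √(2·D·S / H) = √(2·39,620·322 / 7.2) = √3,543,788.9 ≈ 1,882.50 → Q = 1,882 drums
T = Q/D × 365 days = 1,882/39,620 × 365 = 17.338 days

17.3 days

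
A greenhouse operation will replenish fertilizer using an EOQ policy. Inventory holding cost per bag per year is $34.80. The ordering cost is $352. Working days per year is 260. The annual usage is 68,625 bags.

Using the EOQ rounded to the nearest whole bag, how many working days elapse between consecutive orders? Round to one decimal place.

4.5 days

2DS/H = 2·68,625·352/34.8 = 1,388,275.86
EOQ = √1,388,275.86 ≈ 1,178.25 → Q = 1,178 bags
T = Q/D × 260 days = 1,178/68,625 × 260 = 4.463 days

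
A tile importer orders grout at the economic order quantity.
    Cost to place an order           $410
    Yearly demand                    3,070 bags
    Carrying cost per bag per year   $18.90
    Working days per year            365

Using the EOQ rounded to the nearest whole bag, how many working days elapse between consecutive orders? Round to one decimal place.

EOQ = √(2DS/H) = √(2 × 3,070 × 410 / 18.9)
    = √(133,195.77) ≈ 364.96 → Q = 365 bags
Cycle time = (working days × Q)/D = (365 × 365) / 3,070 = 43.396 days

43.4 days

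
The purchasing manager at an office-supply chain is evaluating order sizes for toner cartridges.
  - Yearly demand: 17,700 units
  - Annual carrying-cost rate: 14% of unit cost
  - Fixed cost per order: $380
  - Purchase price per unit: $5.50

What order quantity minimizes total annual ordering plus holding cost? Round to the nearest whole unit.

4,180 units

Holding cost per unit per year: H = 14% × $5.5 = $0.7700
Optimal lot size Q* = (2 × 17,700 × $380 / $0.77)^½ ≈ 4,179.73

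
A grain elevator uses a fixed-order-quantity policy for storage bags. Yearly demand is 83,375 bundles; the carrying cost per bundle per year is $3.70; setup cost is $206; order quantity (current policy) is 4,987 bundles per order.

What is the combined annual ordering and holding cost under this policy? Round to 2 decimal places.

Orders/yr = 83,375/4,987 = 16.718; ordering cost = 16.718 × $206 = $3,444.00
Average inventory = 4,987/2 = 2493.5; holding cost = 2493.5 × $3.7 = $9,225.95
Total = $3,444.00 + $9,225.95 = $12,669.95

$12,669.95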